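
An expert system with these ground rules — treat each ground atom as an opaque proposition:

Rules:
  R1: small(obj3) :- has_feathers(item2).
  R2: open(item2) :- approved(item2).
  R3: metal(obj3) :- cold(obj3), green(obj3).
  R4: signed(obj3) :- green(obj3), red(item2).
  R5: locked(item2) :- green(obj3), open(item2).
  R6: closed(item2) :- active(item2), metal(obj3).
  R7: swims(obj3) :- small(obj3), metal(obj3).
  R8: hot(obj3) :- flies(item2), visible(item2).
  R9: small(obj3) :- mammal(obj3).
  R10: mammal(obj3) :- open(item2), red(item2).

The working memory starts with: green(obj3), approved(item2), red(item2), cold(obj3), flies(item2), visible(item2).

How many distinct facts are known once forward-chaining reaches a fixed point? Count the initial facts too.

Round 1 fires R2, R3, R4, R8, giving open(item2), metal(obj3), signed(obj3), hot(obj3).
Round 2 fires R5, R10, giving locked(item2), mammal(obj3).
Round 3 fires R9, giving small(obj3).
Round 4 fires R7, giving swims(obj3).
Closure: {approved(item2), cold(obj3), flies(item2), green(obj3), hot(obj3), locked(item2), mammal(obj3), metal(obj3), open(item2), red(item2), signed(obj3), small(obj3), swims(obj3), visible(item2)} — 14 facts.

14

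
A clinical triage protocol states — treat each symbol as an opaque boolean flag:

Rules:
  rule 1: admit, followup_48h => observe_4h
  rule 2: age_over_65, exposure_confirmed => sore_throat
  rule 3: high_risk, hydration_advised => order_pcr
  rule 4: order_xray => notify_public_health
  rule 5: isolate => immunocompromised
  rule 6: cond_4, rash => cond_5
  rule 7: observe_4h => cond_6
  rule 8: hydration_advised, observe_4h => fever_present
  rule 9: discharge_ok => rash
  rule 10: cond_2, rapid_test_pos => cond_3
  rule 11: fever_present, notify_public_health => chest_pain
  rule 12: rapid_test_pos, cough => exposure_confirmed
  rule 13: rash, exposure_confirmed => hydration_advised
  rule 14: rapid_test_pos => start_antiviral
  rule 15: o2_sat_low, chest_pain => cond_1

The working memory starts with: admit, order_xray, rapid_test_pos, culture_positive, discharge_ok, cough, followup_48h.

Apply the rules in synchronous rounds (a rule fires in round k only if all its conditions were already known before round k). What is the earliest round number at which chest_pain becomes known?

[1] rule 1 [admit, followup_48h => observe_4h]; rule 4 [order_xray => notify_public_health]; rule 9 [discharge_ok => rash]; rule 12 [rapid_test_pos, cough => exposure_confirmed]; rule 14 [rapid_test_pos => start_antiviral]. ⇒ new: observe_4h, notify_public_health, rash, exposure_confirmed, start_antiviral.
[2] rule 7 [observe_4h => cond_6]; rule 13 [rash, exposure_confirmed => hydration_advised]. ⇒ new: cond_6, hydration_advised.
[3] rule 8 [hydration_advised, observe_4h => fever_present]. ⇒ new: fever_present.
[4] rule 11 [fever_present, notify_public_health => chest_pain]. ⇒ new: chest_pain.
chest_pain first appears in round 4.

4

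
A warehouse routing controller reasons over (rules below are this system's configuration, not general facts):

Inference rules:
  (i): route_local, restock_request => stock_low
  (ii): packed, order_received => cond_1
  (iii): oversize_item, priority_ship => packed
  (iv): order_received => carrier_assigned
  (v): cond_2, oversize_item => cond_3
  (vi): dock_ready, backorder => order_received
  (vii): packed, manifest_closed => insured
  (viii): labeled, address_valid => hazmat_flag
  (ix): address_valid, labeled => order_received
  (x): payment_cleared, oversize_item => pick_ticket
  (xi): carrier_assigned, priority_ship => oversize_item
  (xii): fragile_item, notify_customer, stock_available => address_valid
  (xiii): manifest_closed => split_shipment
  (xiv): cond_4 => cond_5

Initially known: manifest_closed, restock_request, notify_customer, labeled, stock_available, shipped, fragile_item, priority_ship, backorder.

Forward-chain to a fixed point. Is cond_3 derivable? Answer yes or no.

[1] (xii) [fragile_item, notify_customer, stock_available => address_valid]; (xiii) [manifest_closed => split_shipment]. ⇒ new: address_valid, split_shipment.
[2] (viii) [labeled, address_valid => hazmat_flag]; (ix) [address_valid, labeled => order_received]. ⇒ new: hazmat_flag, order_received.
[3] (iv) [order_received => carrier_assigned]. ⇒ new: carrier_assigned.
[4] (xi) [carrier_assigned, priority_ship => oversize_item]. ⇒ new: oversize_item.
[5] (iii) [oversize_item, priority_ship => packed]. ⇒ new: packed.
[6] (ii) [packed, order_received => cond_1]; (vii) [packed, manifest_closed => insured]. ⇒ new: cond_1, insured.
Fixed point reached. cond_3 is concluded only by (v); (v) needs cond_2 (never derived).

no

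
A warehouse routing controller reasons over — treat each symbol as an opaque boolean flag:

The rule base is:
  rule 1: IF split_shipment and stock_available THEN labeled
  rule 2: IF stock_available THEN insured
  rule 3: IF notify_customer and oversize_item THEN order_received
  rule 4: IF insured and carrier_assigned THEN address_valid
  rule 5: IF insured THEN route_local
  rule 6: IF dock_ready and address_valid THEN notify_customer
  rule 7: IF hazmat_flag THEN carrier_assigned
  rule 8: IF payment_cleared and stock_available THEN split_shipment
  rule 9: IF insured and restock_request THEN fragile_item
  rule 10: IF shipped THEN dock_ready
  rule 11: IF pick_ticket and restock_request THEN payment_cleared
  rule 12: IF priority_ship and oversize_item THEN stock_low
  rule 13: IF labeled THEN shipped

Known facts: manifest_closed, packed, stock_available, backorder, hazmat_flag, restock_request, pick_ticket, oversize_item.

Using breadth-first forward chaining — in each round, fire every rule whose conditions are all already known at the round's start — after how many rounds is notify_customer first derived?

Round 1: rule 2 [IF stock_available THEN insured]; rule 7 [IF hazmat_flag THEN carrier_assigned]; rule 11 [IF pick_ticket and restock_request THEN payment_cleared]. Adds insured, carrier_assigned, payment_cleared.
Round 2: rule 4 [IF insured and carrier_assigned THEN address_valid]; rule 5 [IF insured THEN route_local]; rule 8 [IF payment_cleared and stock_available THEN split_shipment]; rule 9 [IF insured and restock_request THEN fragile_item]. Adds address_valid, route_local, split_shipment, fragile_item.
Round 3: rule 1 [IF split_shipment and stock_available THEN labeled]. Adds labeled.
Round 4: rule 13 [IF labeled THEN shipped]. Adds shipped.
Round 5: rule 10 [IF shipped THEN dock_ready]. Adds dock_ready.
Round 6: rule 6 [IF dock_ready and address_valid THEN notify_customer]. Adds notify_customer.
notify_customer first appears in round 6.

6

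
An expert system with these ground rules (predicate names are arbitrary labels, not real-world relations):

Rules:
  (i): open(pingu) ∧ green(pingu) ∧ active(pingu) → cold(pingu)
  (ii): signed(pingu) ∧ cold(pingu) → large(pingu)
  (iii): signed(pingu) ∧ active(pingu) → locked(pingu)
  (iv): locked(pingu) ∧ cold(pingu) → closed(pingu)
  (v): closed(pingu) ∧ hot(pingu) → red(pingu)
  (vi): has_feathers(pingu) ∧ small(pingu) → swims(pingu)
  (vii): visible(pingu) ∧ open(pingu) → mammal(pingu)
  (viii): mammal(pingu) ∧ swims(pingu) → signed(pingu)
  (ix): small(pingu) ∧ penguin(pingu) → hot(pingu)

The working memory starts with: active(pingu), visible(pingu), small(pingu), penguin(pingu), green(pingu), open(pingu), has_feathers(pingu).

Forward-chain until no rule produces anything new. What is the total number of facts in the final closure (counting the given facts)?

Round 1 fires (i), (vi), (vii), (ix), giving cold(pingu), swims(pingu), mammal(pingu), hot(pingu).
Round 2 fires (viii), giving signed(pingu).
Round 3 fires (ii), (iii), giving large(pingu), locked(pingu).
Round 4 fires (iv), giving closed(pingu).
Round 5 fires (v), giving red(pingu).
Closure: {active(pingu), closed(pingu), cold(pingu), green(pingu), has_feathers(pingu), hot(pingu), large(pingu), locked(pingu), mammal(pingu), open(pingu), penguin(pingu), red(pingu), signed(pingu), small(pingu), swims(pingu), visible(pingu)} — 16 facts.

16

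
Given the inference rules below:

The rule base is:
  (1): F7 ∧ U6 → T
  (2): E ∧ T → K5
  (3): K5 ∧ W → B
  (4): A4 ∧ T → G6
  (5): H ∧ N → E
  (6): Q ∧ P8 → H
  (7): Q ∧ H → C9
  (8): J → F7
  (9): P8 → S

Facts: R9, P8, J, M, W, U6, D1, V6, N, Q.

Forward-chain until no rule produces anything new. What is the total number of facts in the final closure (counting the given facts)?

Round 1 fires (6), (8), (9), giving H, F7, S.
Round 2 fires (1), (5), (7), giving T, E, C9.
Round 3 fires (2), giving K5.
Round 4 fires (3), giving B.
Closure: {B, C9, D1, E, F7, H, J, K5, M, N, P8, Q, R9, S, T, U6, V6, W} — 18 facts.

18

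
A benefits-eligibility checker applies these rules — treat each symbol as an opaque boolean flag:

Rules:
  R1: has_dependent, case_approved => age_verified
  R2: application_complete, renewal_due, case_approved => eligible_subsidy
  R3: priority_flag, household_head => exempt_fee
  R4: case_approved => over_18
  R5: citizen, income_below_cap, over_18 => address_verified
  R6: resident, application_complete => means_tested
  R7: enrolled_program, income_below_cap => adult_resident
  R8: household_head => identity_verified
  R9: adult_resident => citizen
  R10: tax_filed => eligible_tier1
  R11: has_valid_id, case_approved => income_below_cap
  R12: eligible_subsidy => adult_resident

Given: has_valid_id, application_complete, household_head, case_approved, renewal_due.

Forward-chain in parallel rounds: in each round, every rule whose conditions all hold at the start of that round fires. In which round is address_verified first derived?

Round 1: R2 [application_complete, renewal_due, case_approved => eligible_subsidy]; R4 [case_approved => over_18]; R8 [household_head => identity_verified]; R11 [has_valid_id, case_approved => income_below_cap]. New: eligible_subsidy, over_18, identity_verified, income_below_cap.
Round 2: R12 [eligible_subsidy => adult_resident]. New: adult_resident.
Round 3: R9 [adult_resident => citizen]. New: citizen.
Round 4: R5 [citizen, income_below_cap, over_18 => address_verified]. New: address_verified.
address_verified first appears in round 4.

4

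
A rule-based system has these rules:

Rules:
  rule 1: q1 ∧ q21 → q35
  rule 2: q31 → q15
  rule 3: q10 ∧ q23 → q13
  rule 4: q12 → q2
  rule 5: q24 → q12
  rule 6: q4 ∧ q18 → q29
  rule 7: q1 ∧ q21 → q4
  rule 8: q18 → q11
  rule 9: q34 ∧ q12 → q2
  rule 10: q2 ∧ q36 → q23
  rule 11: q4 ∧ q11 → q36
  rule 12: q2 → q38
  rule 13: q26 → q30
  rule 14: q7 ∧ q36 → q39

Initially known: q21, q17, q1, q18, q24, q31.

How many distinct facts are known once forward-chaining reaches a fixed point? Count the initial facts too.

16

Round 1: rule 1 [q1 ∧ q21 → q35]; rule 2 [q31 → q15]; rule 5 [q24 → q12]; rule 7 [q1 ∧ q21 → q4]; rule 8 [q18 → q11]. New: q35, q15, q12, q4, q11.
Round 2: rule 4 [q12 → q2]; rule 6 [q4 ∧ q18 → q29]; rule 11 [q4 ∧ q11 → q36]. New: q2, q29, q36.
Round 3: rule 10 [q2 ∧ q36 → q23]; rule 12 [q2 → q38]. New: q23, q38.
Closure: {q1, q11, q12, q15, q17, q18, q2, q21, q23, q24, q29, q31, q35, q36, q38, q4} — 16 facts.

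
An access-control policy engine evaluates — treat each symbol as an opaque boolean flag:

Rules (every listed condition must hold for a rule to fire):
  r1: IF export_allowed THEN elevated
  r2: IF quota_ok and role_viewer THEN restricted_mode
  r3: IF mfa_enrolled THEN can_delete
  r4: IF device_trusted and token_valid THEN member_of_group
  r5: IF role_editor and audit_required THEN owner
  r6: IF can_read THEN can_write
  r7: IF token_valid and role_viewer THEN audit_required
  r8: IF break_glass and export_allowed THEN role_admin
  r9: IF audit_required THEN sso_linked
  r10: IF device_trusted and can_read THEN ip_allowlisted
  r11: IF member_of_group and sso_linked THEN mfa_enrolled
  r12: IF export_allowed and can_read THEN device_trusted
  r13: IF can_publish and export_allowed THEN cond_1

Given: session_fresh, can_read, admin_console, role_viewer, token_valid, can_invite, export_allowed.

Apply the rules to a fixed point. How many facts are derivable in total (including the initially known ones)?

Round 1: r1 [IF export_allowed THEN elevated]; r6 [IF can_read THEN can_write]; r7 [IF token_valid and role_viewer THEN audit_required]; r12 [IF export_allowed and can_read THEN device_trusted]. New: elevated, can_write, audit_required, device_trusted.
Round 2: r4 [IF device_trusted and token_valid THEN member_of_group]; r9 [IF audit_required THEN sso_linked]; r10 [IF device_trusted and can_read THEN ip_allowlisted]. New: member_of_group, sso_linked, ip_allowlisted.
Round 3: r11 [IF member_of_group and sso_linked THEN mfa_enrolled]. New: mfa_enrolled.
Round 4: r3 [IF mfa_enrolled THEN can_delete]. New: can_delete.
Closure: {admin_console, audit_required, can_delete, can_invite, can_read, can_write, device_trusted, elevated, export_allowed, ip_allowlisted, member_of_group, mfa_enrolled, role_viewer, session_fresh, sso_linked, token_valid} — 16 facts.

16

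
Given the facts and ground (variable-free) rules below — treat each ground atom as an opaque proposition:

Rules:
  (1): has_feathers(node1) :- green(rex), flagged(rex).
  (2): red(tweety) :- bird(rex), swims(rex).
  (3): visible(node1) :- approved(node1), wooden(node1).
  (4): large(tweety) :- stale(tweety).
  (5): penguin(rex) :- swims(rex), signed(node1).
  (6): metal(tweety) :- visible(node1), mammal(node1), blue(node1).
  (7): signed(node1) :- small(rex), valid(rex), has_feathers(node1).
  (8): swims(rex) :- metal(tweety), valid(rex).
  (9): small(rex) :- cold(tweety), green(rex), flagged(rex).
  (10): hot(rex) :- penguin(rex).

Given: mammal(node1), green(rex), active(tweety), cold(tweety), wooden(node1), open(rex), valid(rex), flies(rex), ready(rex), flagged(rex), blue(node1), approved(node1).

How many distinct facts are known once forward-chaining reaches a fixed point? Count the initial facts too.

Round 1 fires (1), (3), (9), giving has_feathers(node1), visible(node1), small(rex).
Round 2 fires (6), (7), giving metal(tweety), signed(node1).
Round 3 fires (8), giving swims(rex).
Round 4 fires (5), giving penguin(rex).
Round 5 fires (10), giving hot(rex).
Closure: {active(tweety), approved(node1), blue(node1), cold(tweety), flagged(rex), flies(rex), green(rex), has_feathers(node1), hot(rex), mammal(node1), metal(tweety), open(rex), penguin(rex), ready(rex), signed(node1), small(rex), swims(rex), valid(rex), visible(node1), wooden(node1)} — 20 facts.

20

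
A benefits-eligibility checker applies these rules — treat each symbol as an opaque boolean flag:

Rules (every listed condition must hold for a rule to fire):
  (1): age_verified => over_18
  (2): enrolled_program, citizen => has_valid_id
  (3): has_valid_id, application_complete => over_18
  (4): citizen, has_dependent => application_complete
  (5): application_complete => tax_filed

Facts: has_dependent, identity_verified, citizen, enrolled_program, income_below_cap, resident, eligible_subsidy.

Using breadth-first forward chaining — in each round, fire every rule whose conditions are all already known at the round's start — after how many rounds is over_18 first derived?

Round 1: (2) [enrolled_program, citizen => has_valid_id]; (4) [citizen, has_dependent => application_complete]. New: has_valid_id, application_complete.
Round 2: (3) [has_valid_id, application_complete => over_18]; (5) [application_complete => tax_filed]. New: over_18, tax_filed.
over_18 first appears in round 2.

2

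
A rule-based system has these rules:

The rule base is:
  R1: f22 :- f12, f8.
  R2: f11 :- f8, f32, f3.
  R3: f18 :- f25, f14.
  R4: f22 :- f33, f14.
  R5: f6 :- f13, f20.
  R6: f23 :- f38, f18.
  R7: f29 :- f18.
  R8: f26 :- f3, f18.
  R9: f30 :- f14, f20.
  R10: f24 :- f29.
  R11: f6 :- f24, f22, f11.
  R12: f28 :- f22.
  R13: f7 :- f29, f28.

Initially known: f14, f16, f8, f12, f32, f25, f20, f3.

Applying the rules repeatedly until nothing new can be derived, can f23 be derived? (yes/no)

Round 1: R1 [f22 :- f12, f8.]; R2 [f11 :- f8, f32, f3.]; R3 [f18 :- f25, f14.]; R9 [f30 :- f14, f20.]. New: f22, f11, f18, f30.
Round 2: R7 [f29 :- f18.]; R8 [f26 :- f3, f18.]; R12 [f28 :- f22.]. New: f29, f26, f28.
Round 3: R10 [f24 :- f29.]; R13 [f7 :- f29, f28.]. New: f24, f7.
Round 4: R11 [f6 :- f24, f22, f11.]. New: f6.
Fixed point reached. f23 is concluded only by R6; R6 needs f38 (never derived).

no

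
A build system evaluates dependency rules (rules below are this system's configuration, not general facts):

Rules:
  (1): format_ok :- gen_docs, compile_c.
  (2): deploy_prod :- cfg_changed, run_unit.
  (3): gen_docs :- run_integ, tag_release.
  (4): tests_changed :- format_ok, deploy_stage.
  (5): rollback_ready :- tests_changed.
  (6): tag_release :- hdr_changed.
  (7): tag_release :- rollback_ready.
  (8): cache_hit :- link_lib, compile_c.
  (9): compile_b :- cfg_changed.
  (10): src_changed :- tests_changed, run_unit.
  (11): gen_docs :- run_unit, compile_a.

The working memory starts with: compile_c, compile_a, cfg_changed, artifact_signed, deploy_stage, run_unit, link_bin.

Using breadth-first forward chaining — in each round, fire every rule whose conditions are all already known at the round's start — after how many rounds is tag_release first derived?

5

Round 1 — (2), (9), (11), derive deploy_prod, compile_b, gen_docs.
Round 2 — (1), derive format_ok.
Round 3 — (4), derive tests_changed.
Round 4 — (5), (10), derive rollback_ready, src_changed.
Round 5 — (7), derive tag_release.
tag_release first appears in round 5.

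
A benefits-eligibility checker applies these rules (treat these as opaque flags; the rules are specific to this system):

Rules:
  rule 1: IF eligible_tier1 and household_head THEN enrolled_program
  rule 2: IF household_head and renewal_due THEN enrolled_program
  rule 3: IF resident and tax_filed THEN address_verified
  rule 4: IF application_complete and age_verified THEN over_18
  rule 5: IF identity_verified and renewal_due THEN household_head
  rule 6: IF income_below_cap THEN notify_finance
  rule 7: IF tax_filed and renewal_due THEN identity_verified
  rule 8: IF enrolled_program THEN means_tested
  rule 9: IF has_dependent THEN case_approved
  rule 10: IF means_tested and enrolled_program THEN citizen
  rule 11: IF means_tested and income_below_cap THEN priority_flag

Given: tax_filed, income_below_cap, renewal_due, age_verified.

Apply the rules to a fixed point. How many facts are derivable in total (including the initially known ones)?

[1] rule 6 [IF income_below_cap THEN notify_finance]; rule 7 [IF tax_filed and renewal_due THEN identity_verified]. ⇒ new: notify_finance, identity_verified.
[2] rule 5 [IF identity_verified and renewal_due THEN household_head]. ⇒ new: household_head.
[3] rule 2 [IF household_head and renewal_due THEN enrolled_program]. ⇒ new: enrolled_program.
[4] rule 8 [IF enrolled_program THEN means_tested]. ⇒ new: means_tested.
[5] rule 10 [IF means_tested and enrolled_program THEN citizen]; rule 11 [IF means_tested and income_below_cap THEN priority_flag]. ⇒ new: citizen, priority_flag.
Closure: {age_verified, citizen, enrolled_program, household_head, identity_verified, income_below_cap, means_tested, notify_finance, priority_flag, renewal_due, tax_filed} — 11 facts.

11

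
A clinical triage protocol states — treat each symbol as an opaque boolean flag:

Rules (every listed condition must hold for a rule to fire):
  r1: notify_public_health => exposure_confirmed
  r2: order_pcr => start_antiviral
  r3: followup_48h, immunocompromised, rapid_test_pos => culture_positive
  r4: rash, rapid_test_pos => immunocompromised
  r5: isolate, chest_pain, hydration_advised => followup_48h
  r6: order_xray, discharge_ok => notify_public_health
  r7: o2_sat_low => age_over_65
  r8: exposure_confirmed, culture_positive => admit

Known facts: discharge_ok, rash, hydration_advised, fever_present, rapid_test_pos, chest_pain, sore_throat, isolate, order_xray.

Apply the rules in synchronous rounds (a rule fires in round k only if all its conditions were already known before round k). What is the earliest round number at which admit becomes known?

Round 1 fires r4, r5, r6, giving immunocompromised, followup_48h, notify_public_health.
Round 2 fires r1, r3, giving exposure_confirmed, culture_positive.
Round 3 fires r8, giving admit.
admit first appears in round 3.

3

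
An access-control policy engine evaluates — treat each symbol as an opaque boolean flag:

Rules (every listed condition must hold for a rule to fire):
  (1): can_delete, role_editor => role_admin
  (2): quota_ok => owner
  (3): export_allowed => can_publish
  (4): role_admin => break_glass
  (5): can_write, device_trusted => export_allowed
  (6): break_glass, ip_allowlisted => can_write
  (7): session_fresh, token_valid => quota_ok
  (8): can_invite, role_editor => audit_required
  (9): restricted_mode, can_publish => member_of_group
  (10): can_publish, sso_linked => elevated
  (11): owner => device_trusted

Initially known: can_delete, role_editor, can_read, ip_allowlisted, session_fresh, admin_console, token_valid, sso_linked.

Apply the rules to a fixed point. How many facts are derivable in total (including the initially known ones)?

17

Round 1 fires (1), (7), giving role_admin, quota_ok.
Round 2 fires (2), (4), giving owner, break_glass.
Round 3 fires (6), (11), giving can_write, device_trusted.
Round 4 fires (5), giving export_allowed.
Round 5 fires (3), giving can_publish.
Round 6 fires (10), giving elevated.
Closure: {admin_console, break_glass, can_delete, can_publish, can_read, can_write, device_trusted, elevated, export_allowed, ip_allowlisted, owner, quota_ok, role_admin, role_editor, session_fresh, sso_linked, token_valid} — 17 facts.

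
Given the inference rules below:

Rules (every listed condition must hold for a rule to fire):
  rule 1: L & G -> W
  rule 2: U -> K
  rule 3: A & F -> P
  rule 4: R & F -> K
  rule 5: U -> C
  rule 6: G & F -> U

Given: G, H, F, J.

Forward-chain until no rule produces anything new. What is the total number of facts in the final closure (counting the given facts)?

Round 1: rule 6 [G & F -> U]. Adds U.
Round 2: rule 2 [U -> K]; rule 5 [U -> C]. Adds K, C.
Closure: {C, F, G, H, J, K, U} — 7 facts.

7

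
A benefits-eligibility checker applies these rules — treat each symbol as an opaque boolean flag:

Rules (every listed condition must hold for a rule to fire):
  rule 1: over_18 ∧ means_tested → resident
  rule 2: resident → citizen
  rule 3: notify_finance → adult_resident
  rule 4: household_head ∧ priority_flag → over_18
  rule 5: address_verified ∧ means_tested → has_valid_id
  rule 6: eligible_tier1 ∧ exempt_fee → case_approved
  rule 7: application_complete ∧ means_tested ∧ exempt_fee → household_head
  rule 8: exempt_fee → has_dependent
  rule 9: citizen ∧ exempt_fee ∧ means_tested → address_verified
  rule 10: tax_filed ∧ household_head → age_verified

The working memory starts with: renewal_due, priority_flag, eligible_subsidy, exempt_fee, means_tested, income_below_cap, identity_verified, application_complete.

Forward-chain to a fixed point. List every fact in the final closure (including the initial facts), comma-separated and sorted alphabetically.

address_verified, application_complete, citizen, eligible_subsidy, exempt_fee, has_dependent, has_valid_id, household_head, identity_verified, income_below_cap, means_tested, over_18, priority_flag, renewal_due, resident

Round 1: rule 7 [application_complete ∧ means_tested ∧ exempt_fee → household_head]; rule 8 [exempt_fee → has_dependent]. Adds household_head, has_dependent.
Round 2: rule 4 [household_head ∧ priority_flag → over_18]. Adds over_18.
Round 3: rule 1 [over_18 ∧ means_tested → resident]. Adds resident.
Round 4: rule 2 [resident → citizen]. Adds citizen.
Round 5: rule 9 [citizen ∧ exempt_fee ∧ means_tested → address_verified]. Adds address_verified.
Round 6: rule 5 [address_verified ∧ means_tested → has_valid_id]. Adds has_valid_id.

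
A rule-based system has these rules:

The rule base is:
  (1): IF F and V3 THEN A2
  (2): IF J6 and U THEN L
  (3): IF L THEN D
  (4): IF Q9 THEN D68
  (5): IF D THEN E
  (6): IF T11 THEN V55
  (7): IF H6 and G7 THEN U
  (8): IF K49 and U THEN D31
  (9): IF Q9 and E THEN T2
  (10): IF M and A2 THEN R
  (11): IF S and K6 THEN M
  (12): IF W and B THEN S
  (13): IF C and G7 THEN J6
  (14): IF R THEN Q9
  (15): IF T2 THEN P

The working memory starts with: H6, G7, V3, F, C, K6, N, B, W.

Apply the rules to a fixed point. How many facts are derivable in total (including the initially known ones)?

22

Round 1 fires (1), (7), (12), (13), giving A2, U, S, J6.
Round 2 fires (2), (11), giving L, M.
Round 3 fires (3), (10), giving D, R.
Round 4 fires (5), (14), giving E, Q9.
Round 5 fires (4), (9), giving D68, T2.
Round 6 fires (15), giving P.
Closure: {A2, B, C, D, D68, E, F, G7, H6, J6, K6, L, M, N, P, Q9, R, S, T2, U, V3, W} — 22 facts.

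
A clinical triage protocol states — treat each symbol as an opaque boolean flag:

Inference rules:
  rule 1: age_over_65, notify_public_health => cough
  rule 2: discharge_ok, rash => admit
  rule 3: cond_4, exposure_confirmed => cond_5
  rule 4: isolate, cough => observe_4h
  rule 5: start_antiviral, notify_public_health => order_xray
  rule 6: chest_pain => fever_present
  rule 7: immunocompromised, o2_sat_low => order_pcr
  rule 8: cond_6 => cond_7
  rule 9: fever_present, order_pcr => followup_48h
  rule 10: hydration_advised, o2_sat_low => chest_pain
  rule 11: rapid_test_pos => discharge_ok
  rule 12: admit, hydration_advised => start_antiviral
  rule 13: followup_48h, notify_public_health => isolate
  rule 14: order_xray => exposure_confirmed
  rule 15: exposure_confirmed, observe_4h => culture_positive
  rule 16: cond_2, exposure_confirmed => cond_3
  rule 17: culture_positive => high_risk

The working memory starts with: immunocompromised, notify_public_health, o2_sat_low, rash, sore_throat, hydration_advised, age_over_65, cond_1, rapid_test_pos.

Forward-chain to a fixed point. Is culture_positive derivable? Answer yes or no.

[1] rule 1 [age_over_65, notify_public_health => cough]; rule 7 [immunocompromised, o2_sat_low => order_pcr]; rule 10 [hydration_advised, o2_sat_low => chest_pain]; rule 11 [rapid_test_pos => discharge_ok]. ⇒ new: cough, order_pcr, chest_pain, discharge_ok.
[2] rule 2 [discharge_ok, rash => admit]; rule 6 [chest_pain => fever_present]. ⇒ new: admit, fever_present.
[3] rule 9 [fever_present, order_pcr => followup_48h]; rule 12 [admit, hydration_advised => start_antiviral]. ⇒ new: followup_48h, start_antiviral.
[4] rule 5 [start_antiviral, notify_public_health => order_xray]; rule 13 [followup_48h, notify_public_health => isolate]. ⇒ new: order_xray, isolate.
[5] rule 4 [isolate, cough => observe_4h]; rule 14 [order_xray => exposure_confirmed]. ⇒ new: observe_4h, exposure_confirmed.
[6] rule 15 [exposure_confirmed, observe_4h => culture_positive]. ⇒ new: culture_positive.
[7] rule 17 [culture_positive => high_risk]. ⇒ new: high_risk.
culture_positive appears in round 6, so it is derivable.

yes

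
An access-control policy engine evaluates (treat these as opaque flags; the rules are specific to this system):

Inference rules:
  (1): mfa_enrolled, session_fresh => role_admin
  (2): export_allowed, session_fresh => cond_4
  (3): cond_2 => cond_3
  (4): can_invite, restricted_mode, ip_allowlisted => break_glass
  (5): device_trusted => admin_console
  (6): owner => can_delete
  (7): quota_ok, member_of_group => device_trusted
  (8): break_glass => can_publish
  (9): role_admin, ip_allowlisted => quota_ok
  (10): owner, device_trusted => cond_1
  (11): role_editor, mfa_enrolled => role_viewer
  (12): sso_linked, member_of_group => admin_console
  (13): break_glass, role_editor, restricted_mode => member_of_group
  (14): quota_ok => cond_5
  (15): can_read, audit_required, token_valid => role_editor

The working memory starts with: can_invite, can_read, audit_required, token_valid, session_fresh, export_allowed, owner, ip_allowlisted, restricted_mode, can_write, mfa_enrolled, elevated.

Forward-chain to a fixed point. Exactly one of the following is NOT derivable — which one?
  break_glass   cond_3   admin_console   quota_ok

cond_3

Round 1 fires (1), (2), (4), (6), (15), giving role_admin, cond_4, break_glass, can_delete, role_editor.
Round 2 fires (8), (9), (11), (13), giving can_publish, quota_ok, role_viewer, member_of_group.
Round 3 fires (7), (14), giving device_trusted, cond_5.
Round 4 fires (5), (10), giving admin_console, cond_1.
Derived: admin_console (round 4), break_glass (round 1), quota_ok (round 2). cond_3 never appears in any round.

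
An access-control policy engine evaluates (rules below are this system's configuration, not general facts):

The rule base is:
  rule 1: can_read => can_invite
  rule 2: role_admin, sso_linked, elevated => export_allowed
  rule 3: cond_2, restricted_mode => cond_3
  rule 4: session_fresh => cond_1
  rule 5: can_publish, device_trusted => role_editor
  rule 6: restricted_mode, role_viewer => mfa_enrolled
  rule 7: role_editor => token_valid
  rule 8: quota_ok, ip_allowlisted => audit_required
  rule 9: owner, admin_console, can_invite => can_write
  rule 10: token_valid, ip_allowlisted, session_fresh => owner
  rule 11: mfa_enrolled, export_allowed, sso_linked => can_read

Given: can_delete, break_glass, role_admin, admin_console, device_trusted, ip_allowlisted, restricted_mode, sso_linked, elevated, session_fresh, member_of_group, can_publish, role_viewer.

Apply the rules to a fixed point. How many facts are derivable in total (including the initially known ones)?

[1] rule 2 [role_admin, sso_linked, elevated => export_allowed]; rule 4 [session_fresh => cond_1]; rule 5 [can_publish, device_trusted => role_editor]; rule 6 [restricted_mode, role_viewer => mfa_enrolled]. ⇒ new: export_allowed, cond_1, role_editor, mfa_enrolled.
[2] rule 7 [role_editor => token_valid]; rule 11 [mfa_enrolled, export_allowed, sso_linked => can_read]. ⇒ new: token_valid, can_read.
[3] rule 1 [can_read => can_invite]; rule 10 [token_valid, ip_allowlisted, session_fresh => owner]. ⇒ new: can_invite, owner.
[4] rule 9 [owner, admin_console, can_invite => can_write]. ⇒ new: can_write.
Closure: {admin_console, break_glass, can_delete, can_invite, can_publish, can_read, can_write, cond_1, device_trusted, elevated, export_allowed, ip_allowlisted, member_of_group, mfa_enrolled, owner, restricted_mode, role_admin, role_editor, role_viewer, session_fresh, sso_linked, token_valid} — 22 facts.

22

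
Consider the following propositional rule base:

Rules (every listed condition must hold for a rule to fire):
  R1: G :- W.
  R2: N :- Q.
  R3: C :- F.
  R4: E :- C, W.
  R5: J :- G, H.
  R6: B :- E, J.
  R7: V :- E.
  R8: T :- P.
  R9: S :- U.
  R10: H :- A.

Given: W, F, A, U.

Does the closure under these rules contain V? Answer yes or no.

yes

Round 1 fires R1, R3, R9, R10, giving G, C, S, H.
Round 2 fires R4, R5, giving E, J.
Round 3 fires R6, R7, giving B, V.
V appears in round 3, so it is derivable.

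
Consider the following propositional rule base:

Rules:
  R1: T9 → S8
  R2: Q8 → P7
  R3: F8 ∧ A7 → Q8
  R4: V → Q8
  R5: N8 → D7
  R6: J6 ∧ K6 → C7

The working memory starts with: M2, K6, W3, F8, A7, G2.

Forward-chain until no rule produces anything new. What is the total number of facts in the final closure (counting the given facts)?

8

Round 1 fires R3, giving Q8.
Round 2 fires R2, giving P7.
Closure: {A7, F8, G2, K6, M2, P7, Q8, W3} — 8 facts.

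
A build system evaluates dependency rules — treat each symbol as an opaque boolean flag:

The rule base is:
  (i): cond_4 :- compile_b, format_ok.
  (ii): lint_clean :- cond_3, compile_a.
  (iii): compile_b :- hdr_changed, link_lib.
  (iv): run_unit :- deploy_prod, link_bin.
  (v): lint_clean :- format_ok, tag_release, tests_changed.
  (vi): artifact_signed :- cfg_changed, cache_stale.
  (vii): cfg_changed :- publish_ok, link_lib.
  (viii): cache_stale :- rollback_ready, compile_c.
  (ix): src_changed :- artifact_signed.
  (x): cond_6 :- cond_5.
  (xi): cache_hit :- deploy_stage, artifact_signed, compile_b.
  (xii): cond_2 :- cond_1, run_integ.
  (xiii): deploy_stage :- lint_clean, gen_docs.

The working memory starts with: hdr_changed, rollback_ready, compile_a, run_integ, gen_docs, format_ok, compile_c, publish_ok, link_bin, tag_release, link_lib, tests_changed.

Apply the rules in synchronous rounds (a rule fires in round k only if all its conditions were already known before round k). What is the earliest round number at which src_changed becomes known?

3

[1] (iii) [compile_b :- hdr_changed, link_lib.]; (v) [lint_clean :- format_ok, tag_release, tests_changed.]; (vii) [cfg_changed :- publish_ok, link_lib.]; (viii) [cache_stale :- rollback_ready, compile_c.]. ⇒ new: compile_b, lint_clean, cfg_changed, cache_stale.
[2] (i) [cond_4 :- compile_b, format_ok.]; (vi) [artifact_signed :- cfg_changed, cache_stale.]; (xiii) [deploy_stage :- lint_clean, gen_docs.]. ⇒ new: cond_4, artifact_signed, deploy_stage.
[3] (ix) [src_changed :- artifact_signed.]; (xi) [cache_hit :- deploy_stage, artifact_signed, compile_b.]. ⇒ new: src_changed, cache_hit.
src_changed first appears in round 3.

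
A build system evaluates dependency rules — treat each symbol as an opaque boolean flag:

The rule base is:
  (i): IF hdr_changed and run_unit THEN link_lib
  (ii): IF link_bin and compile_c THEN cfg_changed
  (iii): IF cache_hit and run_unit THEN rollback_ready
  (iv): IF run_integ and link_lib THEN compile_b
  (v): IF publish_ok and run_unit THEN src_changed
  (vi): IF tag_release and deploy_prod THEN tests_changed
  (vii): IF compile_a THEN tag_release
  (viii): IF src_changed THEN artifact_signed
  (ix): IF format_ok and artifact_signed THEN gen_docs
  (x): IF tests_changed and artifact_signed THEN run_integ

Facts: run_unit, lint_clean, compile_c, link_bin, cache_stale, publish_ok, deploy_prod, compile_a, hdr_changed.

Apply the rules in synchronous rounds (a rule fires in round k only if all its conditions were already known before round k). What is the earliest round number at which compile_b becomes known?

4

Round 1 fires (i), (ii), (v), (vii), giving link_lib, cfg_changed, src_changed, tag_release.
Round 2 fires (vi), (viii), giving tests_changed, artifact_signed.
Round 3 fires (x), giving run_integ.
Round 4 fires (iv), giving compile_b.
compile_b first appears in round 4.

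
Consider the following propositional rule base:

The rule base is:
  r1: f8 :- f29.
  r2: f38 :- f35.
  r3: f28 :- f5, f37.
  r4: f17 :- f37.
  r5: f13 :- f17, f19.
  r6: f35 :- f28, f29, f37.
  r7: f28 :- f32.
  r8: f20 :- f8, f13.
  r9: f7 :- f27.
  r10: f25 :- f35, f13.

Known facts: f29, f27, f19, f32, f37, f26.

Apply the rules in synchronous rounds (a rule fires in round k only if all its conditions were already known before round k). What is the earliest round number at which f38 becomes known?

Round 1: r1 [f8 :- f29.]; r4 [f17 :- f37.]; r7 [f28 :- f32.]; r9 [f7 :- f27.]. New: f8, f17, f28, f7.
Round 2: r5 [f13 :- f17, f19.]; r6 [f35 :- f28, f29, f37.]. New: f13, f35.
Round 3: r2 [f38 :- f35.]; r8 [f20 :- f8, f13.]; r10 [f25 :- f35, f13.]. New: f38, f20, f25.
f38 first appears in round 3.

3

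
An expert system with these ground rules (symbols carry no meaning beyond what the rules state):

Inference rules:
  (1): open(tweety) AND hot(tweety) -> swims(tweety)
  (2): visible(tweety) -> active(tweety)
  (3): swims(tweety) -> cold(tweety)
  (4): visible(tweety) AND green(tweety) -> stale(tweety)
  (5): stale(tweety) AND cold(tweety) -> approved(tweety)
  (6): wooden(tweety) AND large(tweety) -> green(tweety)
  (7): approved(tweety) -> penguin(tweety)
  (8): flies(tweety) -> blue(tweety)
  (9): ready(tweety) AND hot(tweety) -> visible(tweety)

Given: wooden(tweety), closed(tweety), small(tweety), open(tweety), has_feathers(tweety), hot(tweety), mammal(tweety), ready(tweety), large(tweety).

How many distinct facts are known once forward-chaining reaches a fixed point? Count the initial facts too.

Round 1 — (1), (6), (9), derive swims(tweety), green(tweety), visible(tweety).
Round 2 — (2), (3), (4), derive active(tweety), cold(tweety), stale(tweety).
Round 3 — (5), derive approved(tweety).
Round 4 — (7), derive penguin(tweety).
Closure: {active(tweety), approved(tweety), closed(tweety), cold(tweety), green(tweety), has_feathers(tweety), hot(tweety), large(tweety), mammal(tweety), open(tweety), penguin(tweety), ready(tweety), small(tweety), stale(tweety), swims(tweety), visible(tweety), wooden(tweety)} — 17 facts.

17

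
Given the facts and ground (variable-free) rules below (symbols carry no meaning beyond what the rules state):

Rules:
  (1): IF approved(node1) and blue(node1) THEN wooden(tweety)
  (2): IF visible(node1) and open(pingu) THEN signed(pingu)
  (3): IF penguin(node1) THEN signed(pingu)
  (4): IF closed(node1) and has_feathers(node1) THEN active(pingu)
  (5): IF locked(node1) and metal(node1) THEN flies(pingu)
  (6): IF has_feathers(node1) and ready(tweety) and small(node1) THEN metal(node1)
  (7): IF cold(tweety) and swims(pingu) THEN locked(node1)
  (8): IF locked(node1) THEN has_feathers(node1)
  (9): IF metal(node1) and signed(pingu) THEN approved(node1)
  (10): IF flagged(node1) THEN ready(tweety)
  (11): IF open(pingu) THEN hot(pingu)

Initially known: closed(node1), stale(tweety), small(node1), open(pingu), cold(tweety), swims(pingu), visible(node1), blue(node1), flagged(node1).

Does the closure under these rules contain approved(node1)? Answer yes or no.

yes

Round 1: (2) [IF visible(node1) and open(pingu) THEN signed(pingu)]; (7) [IF cold(tweety) and swims(pingu) THEN locked(node1)]; (10) [IF flagged(node1) THEN ready(tweety)]; (11) [IF open(pingu) THEN hot(pingu)]. New: signed(pingu), locked(node1), ready(tweety), hot(pingu).
Round 2: (8) [IF locked(node1) THEN has_feathers(node1)]. New: has_feathers(node1).
Round 3: (4) [IF closed(node1) and has_feathers(node1) THEN active(pingu)]; (6) [IF has_feathers(node1) and ready(tweety) and small(node1) THEN metal(node1)]. New: active(pingu), metal(node1).
Round 4: (5) [IF locked(node1) and metal(node1) THEN flies(pingu)]; (9) [IF metal(node1) and signed(pingu) THEN approved(node1)]. New: flies(pingu), approved(node1).
Round 5: (1) [IF approved(node1) and blue(node1) THEN wooden(tweety)]. New: wooden(tweety).
approved(node1) appears in round 4, so it is derivable.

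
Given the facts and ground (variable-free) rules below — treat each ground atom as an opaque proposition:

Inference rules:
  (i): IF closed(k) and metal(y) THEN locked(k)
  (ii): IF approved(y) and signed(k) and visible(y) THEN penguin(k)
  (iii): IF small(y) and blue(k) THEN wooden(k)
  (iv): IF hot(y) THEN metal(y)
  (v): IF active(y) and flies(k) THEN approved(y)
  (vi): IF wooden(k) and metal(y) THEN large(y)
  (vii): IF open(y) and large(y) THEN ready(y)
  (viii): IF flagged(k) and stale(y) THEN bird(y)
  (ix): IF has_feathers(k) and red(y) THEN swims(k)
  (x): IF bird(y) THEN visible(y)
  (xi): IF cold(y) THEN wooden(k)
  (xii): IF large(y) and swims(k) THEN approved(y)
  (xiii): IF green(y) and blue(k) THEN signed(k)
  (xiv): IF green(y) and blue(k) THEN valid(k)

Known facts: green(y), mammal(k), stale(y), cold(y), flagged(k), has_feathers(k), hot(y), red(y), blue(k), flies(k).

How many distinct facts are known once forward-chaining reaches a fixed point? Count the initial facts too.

Round 1: (iv) [IF hot(y) THEN metal(y)]; (viii) [IF flagged(k) and stale(y) THEN bird(y)]; (ix) [IF has_feathers(k) and red(y) THEN swims(k)]; (xi) [IF cold(y) THEN wooden(k)]; (xiii) [IF green(y) and blue(k) THEN signed(k)]; (xiv) [IF green(y) and blue(k) THEN valid(k)]. Adds metal(y), bird(y), swims(k), wooden(k), signed(k), valid(k).
Round 2: (vi) [IF wooden(k) and metal(y) THEN large(y)]; (x) [IF bird(y) THEN visible(y)]. Adds large(y), visible(y).
Round 3: (xii) [IF large(y) and swims(k) THEN approved(y)]. Adds approved(y).
Round 4: (ii) [IF approved(y) and signed(k) and visible(y) THEN penguin(k)]. Adds penguin(k).
Closure: {approved(y), bird(y), blue(k), cold(y), flagged(k), flies(k), green(y), has_feathers(k), hot(y), large(y), mammal(k), metal(y), penguin(k), red(y), signed(k), stale(y), swims(k), valid(k), visible(y), wooden(k)} — 20 facts.

20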